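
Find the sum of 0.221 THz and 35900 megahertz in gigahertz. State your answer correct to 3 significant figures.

257 gigahertz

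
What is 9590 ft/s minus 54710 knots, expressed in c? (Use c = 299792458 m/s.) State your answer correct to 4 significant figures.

-8.413 × 10^-5 times the speed of light

9590 ft/s = 9.75019 × 10^-6 c and 54710 kn = 9.38825 × 10^-5 c.
9.75019 × 10^-6 − 9.38825 × 10^-5 ≈ -8.413 × 10^-5 c.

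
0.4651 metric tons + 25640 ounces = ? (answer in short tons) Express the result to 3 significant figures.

0.4651 t = 0.512685 short ton and 25640 oz = 0.801250 short ton.
0.512685 + 0.801250 ≈ 1.31 short ton.

1.31 short ton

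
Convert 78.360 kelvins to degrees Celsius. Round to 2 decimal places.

-194.79 °C

K = °C + 273.15.
Applying the formula gives -194.79 °C.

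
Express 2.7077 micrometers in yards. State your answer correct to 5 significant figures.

2.9612 × 10^-6 yd

1 μm = 1.09361 × 10^-6 yd.
Thus 2.7077 × 1.09361 × 10^-6 ≈ 2.9612 × 10^-6 yd.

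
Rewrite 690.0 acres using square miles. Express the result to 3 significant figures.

1 acre = 0.00156250 square miles.
So 690.0 × 0.00156250 ≈ 1.08 mi².

1.08 mi²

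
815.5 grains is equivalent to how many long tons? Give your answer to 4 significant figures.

5.201 × 10^-5 long tons

1 grain = 6.37755 × 10^-8 long ton.
Then 815.5 × 6.37755 × 10^-8 ≈ 5.201 × 10^-5 long ton.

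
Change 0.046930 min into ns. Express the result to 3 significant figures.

1 min = 6.00000 × 10^10 nanoseconds.
Thus 0.046930 × 6.00000 × 10^10 ≈ 2.82 × 10^9 ns.

2.82 × 10^9 nanoseconds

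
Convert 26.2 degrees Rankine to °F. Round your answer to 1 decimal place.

-433.5 degrees Fahrenheit

°R = °F + 459.67.
Applying the formula gives -433.5 °F.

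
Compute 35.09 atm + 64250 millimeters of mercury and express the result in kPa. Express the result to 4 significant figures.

35.09 atm = 3555.49 kPa and 64250 mmHg = 8565.96 kPa.
3555.49 + 8565.96 ≈ 12120 kPa.

12120 kilopascals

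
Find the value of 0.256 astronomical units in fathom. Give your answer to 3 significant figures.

2.09e+10 fathom

1 astronomical unit = 8.18011e+10 fathoms.
So 0.256 × 8.18011e+10 ≈ 2.09e+10 fathom.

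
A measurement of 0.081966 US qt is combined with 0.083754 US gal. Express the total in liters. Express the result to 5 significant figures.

0.081966 US qt = 0.0775688 L and 0.083754 US gal = 0.317043 L.
0.0775688 + 0.317043 ≈ 0.39461 L.

0.39461 liters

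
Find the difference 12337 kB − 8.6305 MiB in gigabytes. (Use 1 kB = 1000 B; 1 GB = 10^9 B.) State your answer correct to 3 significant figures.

0.00329 gigabytes

12337 kB = 0.0123370 GB and 8.6305 MiB = 0.00904974 GB.
0.0123370 − 0.00904974 ≈ 0.00329 GB.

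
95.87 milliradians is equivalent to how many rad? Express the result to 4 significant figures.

1 mrad = 0.00100000 radians.
Thus 95.87 × 0.00100000 ≈ 0.09587 rad.

0.09587 rad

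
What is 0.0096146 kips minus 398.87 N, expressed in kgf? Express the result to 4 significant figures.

0.0096146 kip = 4.36111 kgf and 398.87 N = 40.6734 kgf.
4.36111 − 40.6734 ≈ -36.31 kgf.

-36.31 kgf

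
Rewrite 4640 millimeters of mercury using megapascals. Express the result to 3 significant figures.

0.619 megapascals

1 mmHg = 0.000133322 MPa.
4640 × 0.000133322 ≈ 0.619 MPa.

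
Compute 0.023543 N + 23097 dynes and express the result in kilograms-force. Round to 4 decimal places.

0.023543 N = 0.00240072 kgf and 23097 dyn = 0.0235524 kgf.
0.00240072 + 0.0235524 ≈ 0.0260 kgf.

0.0260 kgf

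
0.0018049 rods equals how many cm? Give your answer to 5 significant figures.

0.90772 cm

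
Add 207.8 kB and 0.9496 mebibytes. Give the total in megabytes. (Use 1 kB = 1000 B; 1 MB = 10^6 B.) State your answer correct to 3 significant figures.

1.20 MB

207.8 kB = 0.207800 MB and 0.9496 MiB = 0.995728 MB.
0.207800 + 0.995728 ≈ 1.20 MB.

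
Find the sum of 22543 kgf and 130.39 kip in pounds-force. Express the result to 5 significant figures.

180090 lbf

22543 kgf = 49698.8 lbf and 130.39 kip = 130390 lbf.
49698.8 + 130390 ≈ 180090 lbf.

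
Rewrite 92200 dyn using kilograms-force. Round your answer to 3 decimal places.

1 dyn = 1.01972 × 10^-6 kilograms-force.
92200 × 1.01972 × 10^-6 ≈ 0.094 kgf.

0.094 kgf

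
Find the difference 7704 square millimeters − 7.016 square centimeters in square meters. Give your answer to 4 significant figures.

0.007002 square meters

7704 mm² = 0.00770400 m² and 7.016 cm² = 0.000701600 m².
0.00770400 − 0.000701600 ≈ 0.007002 m².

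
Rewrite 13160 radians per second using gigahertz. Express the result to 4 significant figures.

2.094e-6 GHz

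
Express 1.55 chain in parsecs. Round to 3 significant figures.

1.01 × 10^-15 parsecs

1 chain = 6.51941 × 10^-16 pc.
Then 1.55 × 6.51941 × 10^-16 ≈ 1.01 × 10^-15 pc.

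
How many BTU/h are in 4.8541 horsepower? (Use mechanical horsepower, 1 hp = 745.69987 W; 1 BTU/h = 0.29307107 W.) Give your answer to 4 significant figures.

12350 BTU/h

1 horsepower = 2544.43 BTU/h.
4.8541 × 2544.43 ≈ 12350 BTU/h.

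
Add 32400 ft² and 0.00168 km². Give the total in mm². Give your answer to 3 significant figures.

4.69 × 10^9 mm²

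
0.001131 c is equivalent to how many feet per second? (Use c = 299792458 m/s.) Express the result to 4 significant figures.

1.112 × 10^6 ft/s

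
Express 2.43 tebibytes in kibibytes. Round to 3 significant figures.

2.61e+9 KiB

1 tebibyte = 1.07374e+9 kibibytes.
2.43 × 1.07374e+9 ≈ 2.61e+9 KiB.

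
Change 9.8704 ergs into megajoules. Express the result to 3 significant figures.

9.87e-13 megajoules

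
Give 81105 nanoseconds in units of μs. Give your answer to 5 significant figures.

1 ns = 0.00100000 μs.
So 81105 × 0.00100000 ≈ 81.105 μs.

81.105 μs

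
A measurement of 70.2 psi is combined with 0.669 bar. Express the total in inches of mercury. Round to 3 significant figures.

163 inches of mercury

70.2 psi = 142.929 inHg and 0.669 bar = 19.7556 inHg.
142.929 + 19.7556 ≈ 163 inHg.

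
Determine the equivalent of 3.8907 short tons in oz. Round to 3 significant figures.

1 short ton = 32000.0 ounces.
Then 3.8907 × 32000.0 ≈ 125000 oz.

125000 ounces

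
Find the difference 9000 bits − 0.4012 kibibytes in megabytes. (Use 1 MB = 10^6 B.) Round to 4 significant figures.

0.0007142 megabytes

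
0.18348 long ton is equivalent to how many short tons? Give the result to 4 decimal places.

1 long ton = 1.12000 short ton.
0.18348 × 1.12000 ≈ 0.2055 short ton.

0.2055 short ton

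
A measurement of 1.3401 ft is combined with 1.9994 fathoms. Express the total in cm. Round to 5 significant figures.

406.50 centimeters

1.3401 ft = 40.8462 cm and 1.9994 fathom = 365.650 cm.
40.8462 + 365.650 ≈ 406.50 cm.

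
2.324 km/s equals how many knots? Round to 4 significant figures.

4517 kn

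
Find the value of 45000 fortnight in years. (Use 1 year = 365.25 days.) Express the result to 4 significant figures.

1725 yr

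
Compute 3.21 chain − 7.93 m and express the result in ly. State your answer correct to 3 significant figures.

3.21 chain = 6.82558e-15 ly and 7.93 m = 8.38202e-16 ly.
6.82558e-15 − 8.38202e-16 ≈ 5.99e-15 ly.

5.99e-15 ly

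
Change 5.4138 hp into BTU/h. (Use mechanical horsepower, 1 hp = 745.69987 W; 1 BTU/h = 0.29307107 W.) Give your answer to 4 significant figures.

13780 BTU/h

1 horsepower = 2544.43 BTU per hour.
Thus 5.4138 × 2544.43 ≈ 13780 BTU/h.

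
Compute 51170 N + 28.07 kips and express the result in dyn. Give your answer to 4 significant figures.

1.760 × 10^10 dynes

51170 N = 5.11700 × 10^9 dyn and 28.07 kip = 1.24862 × 10^10 dyn.
5.11700 × 10^9 + 1.24862 × 10^10 ≈ 1.760 × 10^10 dyn.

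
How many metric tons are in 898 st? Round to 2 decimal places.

1 stone = 0.00635029 t.
Thus 898 × 0.00635029 ≈ 5.70 t.

5.70 metric tons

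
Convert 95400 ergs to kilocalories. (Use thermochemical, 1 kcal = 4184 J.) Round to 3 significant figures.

1 erg = 2.39006 × 10^-11 kilocalories.
Then 95400 × 2.39006 × 10^-11 ≈ 2.28 × 10^-6 kcal.

2.28 × 10^-6 kcal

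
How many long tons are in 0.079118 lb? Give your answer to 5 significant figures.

1 lb = 0.000446429 long ton.
0.079118 × 0.000446429 ≈ 3.5321e-5 long ton.

3.5321e-5 long ton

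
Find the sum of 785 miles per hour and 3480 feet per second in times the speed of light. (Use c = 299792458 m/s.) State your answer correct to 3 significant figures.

4.71e-6 c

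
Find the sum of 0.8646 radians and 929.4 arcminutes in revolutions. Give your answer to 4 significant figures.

0.8646 rad = 0.137605 rev and 929.4 arcmin = 0.0430278 rev.
0.137605 + 0.0430278 ≈ 0.1806 rev.

0.1806 rev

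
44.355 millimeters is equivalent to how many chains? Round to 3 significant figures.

0.00220 chain

1 mm = 4.97097 × 10^-5 chain.
Thus 44.355 × 4.97097 × 10^-5 ≈ 0.00220 chain.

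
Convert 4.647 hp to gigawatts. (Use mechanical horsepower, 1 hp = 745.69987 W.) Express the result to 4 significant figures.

3.465 × 10^-6 GW

1 hp = 7.45700 × 10^-7 GW.
Thus 4.647 × 7.45700 × 10^-7 ≈ 3.465 × 10^-6 GW.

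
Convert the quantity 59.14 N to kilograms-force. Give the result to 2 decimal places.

1 newton = 0.101972 kgf.
Then 59.14 × 0.101972 ≈ 6.03 kgf.

6.03 kgf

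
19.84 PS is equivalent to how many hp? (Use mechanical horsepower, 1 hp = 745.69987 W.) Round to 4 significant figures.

19.57 hp

1 metric horsepower = 0.986320 hp.
Then 19.84 × 0.986320 ≈ 19.57 hp.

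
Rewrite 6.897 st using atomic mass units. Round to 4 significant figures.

1 st = 3.82424e+27 u.
So 6.897 × 3.82424e+27 ≈ 2.638e+28 u.

2.638e+28 u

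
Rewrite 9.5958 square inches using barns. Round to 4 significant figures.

6.191 × 10^25 barn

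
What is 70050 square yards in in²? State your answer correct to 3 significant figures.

9.08e+7 in²

1 yd² = 1296.00 in².
So 70050 × 1296.00 ≈ 9.08e+7 in².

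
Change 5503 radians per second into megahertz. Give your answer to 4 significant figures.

0.0008758 MHz

1 radian per second = 1.59155e-7 megahertz.
So 5503 × 1.59155e-7 ≈ 0.0008758 MHz.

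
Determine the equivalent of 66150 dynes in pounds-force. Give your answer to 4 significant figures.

1 dyne = 2.24809e-6 pounds-force.
66150 × 2.24809e-6 ≈ 0.1487 lbf.

0.1487 lbf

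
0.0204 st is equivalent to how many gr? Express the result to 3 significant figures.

1 stone = 98000.0 gr.
So 0.0204 × 98000.0 ≈ 2000 gr.

2000 gr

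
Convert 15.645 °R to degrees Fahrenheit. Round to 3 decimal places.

-444.025 degrees Fahrenheit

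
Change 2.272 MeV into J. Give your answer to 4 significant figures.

1 MeV = 1.60218e-13 joules.
Then 2.272 × 1.60218e-13 ≈ 3.640e-13 J.

3.640e-13 joules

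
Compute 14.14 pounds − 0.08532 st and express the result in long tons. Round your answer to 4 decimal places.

0.0058 long tons

14.14 lb = 0.00631250 long ton and 0.08532 st = 0.000533250 long ton.
0.00631250 − 0.000533250 ≈ 0.0058 long ton.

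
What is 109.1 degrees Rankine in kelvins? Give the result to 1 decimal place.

60.6 K

°R = K × 9/5.
Applying the formula gives 60.6 K.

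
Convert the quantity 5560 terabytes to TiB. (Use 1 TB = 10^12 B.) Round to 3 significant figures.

1 terabyte = 0.909495 tebibytes.
Thus 5560 × 0.909495 ≈ 5060 TiB.

5060 TiB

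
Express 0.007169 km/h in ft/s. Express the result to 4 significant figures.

0.006533 ft/s

1 km/h = 0.911344 feet per second.
So 0.007169 × 0.911344 ≈ 0.006533 ft/s.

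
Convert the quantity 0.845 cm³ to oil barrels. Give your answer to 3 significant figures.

5.31e-6 bbl

1 cm³ = 6.28981e-6 bbl.
Thus 0.845 × 6.28981e-6 ≈ 5.31e-6 bbl.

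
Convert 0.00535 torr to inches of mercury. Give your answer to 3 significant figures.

0.000211 inHg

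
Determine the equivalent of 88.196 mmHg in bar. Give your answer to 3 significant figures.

0.118 bar

1 mmHg = 0.00133322 bar.
Thus 88.196 × 0.00133322 ≈ 0.118 bar.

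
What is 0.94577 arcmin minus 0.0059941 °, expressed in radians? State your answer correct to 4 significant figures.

0.94577 arcmin = 0.000275113 rad and 0.0059941 ° = 0.000104617 rad.
0.000275113 − 0.000104617 ≈ 0.0001705 rad.

0.0001705 rad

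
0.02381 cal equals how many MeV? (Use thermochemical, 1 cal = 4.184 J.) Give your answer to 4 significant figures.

6.218e+11 megaelectronvolts

1 cal = 2.61145e+13 megaelectronvolts.
Then 0.02381 × 2.61145e+13 ≈ 6.218e+11 MeV.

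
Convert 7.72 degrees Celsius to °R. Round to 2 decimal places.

505.57 degrees Rankine

°R = (°C + 273.15) × 9/5.
Applying the formula gives 505.57 °R.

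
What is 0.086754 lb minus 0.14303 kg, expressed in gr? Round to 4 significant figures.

-1600 grains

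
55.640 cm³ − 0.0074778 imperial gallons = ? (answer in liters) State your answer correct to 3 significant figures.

0.0216 L

55.640 cm³ = 0.0556400 L and 0.0074778 imp gal = 0.0339948 L.
0.0556400 − 0.0339948 ≈ 0.0216 L.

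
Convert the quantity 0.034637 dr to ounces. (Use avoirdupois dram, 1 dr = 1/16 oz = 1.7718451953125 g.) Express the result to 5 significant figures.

1 dram = 0.0625000 oz.
Thus 0.034637 × 0.0625000 ≈ 0.0021648 oz.

0.0021648 oz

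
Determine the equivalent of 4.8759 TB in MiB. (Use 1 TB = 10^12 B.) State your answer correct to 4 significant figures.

4.650 × 10^6 MiB

1 terabyte = 953674 mebibytes.
Then 4.8759 × 953674 ≈ 4.650 × 10^6 MiB.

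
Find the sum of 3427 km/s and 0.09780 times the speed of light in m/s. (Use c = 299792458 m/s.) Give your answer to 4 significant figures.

3427 km/s = 3.42700 × 10^6 m/s and 0.09780 c = 2.93197 × 10^7 m/s.
3.42700 × 10^6 + 2.93197 × 10^7 ≈ 3.275 × 10^7 m/s.

3.275 × 10^7 meters per second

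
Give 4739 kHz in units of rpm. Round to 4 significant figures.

2.843e+8 rpm

1 kilohertz = 60000.0 rpm.
So 4739 × 60000.0 ≈ 2.843e+8 rpm.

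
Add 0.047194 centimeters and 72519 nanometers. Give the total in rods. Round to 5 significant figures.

0.047194 cm = 9.38400 × 10^-5 rod and 72519 nm = 1.44196 × 10^-5 rod.
9.38400 × 10^-5 + 1.44196 × 10^-5 ≈ 0.00010826 rod.

0.00010826 rods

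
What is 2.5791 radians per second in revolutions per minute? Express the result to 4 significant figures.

24.63 rpm

1 radian per second = 9.54930 rpm.
So 2.5791 × 9.54930 ≈ 24.63 rpm.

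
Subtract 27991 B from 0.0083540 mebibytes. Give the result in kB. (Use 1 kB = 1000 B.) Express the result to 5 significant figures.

-19.231 kilobytes

0.0083540 MiB = 8.75980 kB and 27991 B = 27.9910 kB.
8.75980 − 27.9910 ≈ -19.231 kB.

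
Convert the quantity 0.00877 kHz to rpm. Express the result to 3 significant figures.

526 rpm

1 kHz = 60000.0 rpm.
Thus 0.00877 × 60000.0 ≈ 526 rpm.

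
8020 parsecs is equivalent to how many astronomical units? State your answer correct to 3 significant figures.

1.65 × 10^9 astronomical units

1 parsec = 206265 au.
Then 8020 × 206265 ≈ 1.65 × 10^9 au.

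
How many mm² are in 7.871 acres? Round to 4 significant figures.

3.185e+10 square millimeters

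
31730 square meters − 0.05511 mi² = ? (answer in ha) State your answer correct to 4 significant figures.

-11.10 ha

31730 m² = 3.17300 ha and 0.05511 mi² = 14.2734 ha.
3.17300 − 14.2734 ≈ -11.10 ha.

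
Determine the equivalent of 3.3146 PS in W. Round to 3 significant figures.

1 PS = 735.499 W.
So 3.3146 × 735.499 ≈ 2440 W.

2440 W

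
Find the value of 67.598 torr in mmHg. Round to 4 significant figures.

67.60 millimeters of mercury

1 torr = 1.00000 mmHg.
So 67.598 × 1.00000 ≈ 67.60 mmHg.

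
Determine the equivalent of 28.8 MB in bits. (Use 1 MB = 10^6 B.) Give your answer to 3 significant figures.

1 MB = 8.00000e+6 bit.
Thus 28.8 × 8.00000e+6 ≈ 2.30e+8 bit.

2.30e+8 bits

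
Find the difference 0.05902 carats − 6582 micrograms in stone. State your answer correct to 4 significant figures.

0.05902 ct = 1.85881 × 10^-6 st and 6582 μg = 1.03649 × 10^-6 st.
1.85881 × 10^-6 − 1.03649 × 10^-6 ≈ 8.223 × 10^-7 st.

8.223 × 10^-7 st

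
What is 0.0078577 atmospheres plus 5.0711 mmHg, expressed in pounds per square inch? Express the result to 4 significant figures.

0.0078577 atm = 0.115476 psi and 5.0711 mmHg = 0.0980587 psi.
0.115476 + 0.0980587 ≈ 0.2135 psi.

0.2135 psi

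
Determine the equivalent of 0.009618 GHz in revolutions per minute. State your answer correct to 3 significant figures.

5.77e+8 rpm

1 GHz = 6.00000e+10 rpm.
Thus 0.009618 × 6.00000e+10 ≈ 5.77e+8 rpm.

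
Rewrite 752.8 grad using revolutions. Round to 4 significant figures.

1.882 rev

1 grad = 0.00250000 revolutions.
Then 752.8 × 0.00250000 ≈ 1.882 rev.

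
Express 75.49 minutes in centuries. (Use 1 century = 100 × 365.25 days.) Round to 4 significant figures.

1 min = 1.90129e-8 century.
Thus 75.49 × 1.90129e-8 ≈ 1.435e-6 century.

1.435e-6 century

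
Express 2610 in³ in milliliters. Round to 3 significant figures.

1 cubic inch = 16.3871 mL.
Thus 2610 × 16.3871 ≈ 42800 mL.

42800 mL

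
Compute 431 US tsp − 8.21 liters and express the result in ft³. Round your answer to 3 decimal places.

-0.215 ft³

431 US tsp = 0.0750212 ft³ and 8.21 L = 0.289933 ft³.
0.0750212 − 0.289933 ≈ -0.215 ft³.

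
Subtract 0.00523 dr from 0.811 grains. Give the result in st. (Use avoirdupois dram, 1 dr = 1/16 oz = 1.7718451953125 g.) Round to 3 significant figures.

0.811 gr = 8.27551 × 10^-6 st and 0.00523 dr = 1.45926 × 10^-6 st.
8.27551 × 10^-6 − 1.45926 × 10^-6 ≈ 6.82 × 10^-6 st.

6.82 × 10^-6 stone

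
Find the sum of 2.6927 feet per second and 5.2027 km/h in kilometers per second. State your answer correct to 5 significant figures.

2.6927 ft/s = 0.000820735 km/s and 5.2027 km/h = 0.00144519 km/s.
0.000820735 + 0.00144519 ≈ 0.0022659 km/s.

0.0022659 kilometers per second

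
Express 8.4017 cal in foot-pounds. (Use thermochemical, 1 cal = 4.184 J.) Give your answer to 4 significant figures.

25.93 foot-pounds

1 calorie = 3.08596 foot-pounds.
So 8.4017 × 3.08596 ≈ 25.93 ft·lbf.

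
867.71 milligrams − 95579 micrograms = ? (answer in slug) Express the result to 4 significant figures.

867.71 mg = 5.94570 × 10^-5 slug and 95579 μg = 6.54924 × 10^-6 slug.
5.94570 × 10^-5 − 6.54924 × 10^-6 ≈ 5.291 × 10^-5 slug.

5.291 × 10^-5 slug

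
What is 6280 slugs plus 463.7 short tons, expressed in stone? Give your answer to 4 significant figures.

6280 slug = 14432.4 st and 463.7 short ton = 66242.9 st.
14432.4 + 66242.9 ≈ 80680 st.

80680 st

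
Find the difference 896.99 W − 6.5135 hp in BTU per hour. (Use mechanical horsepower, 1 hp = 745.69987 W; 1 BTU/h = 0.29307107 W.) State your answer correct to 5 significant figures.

896.99 W = 3060.66 BTU/h and 6.5135 hp = 16573.2 BTU/h.
3060.66 − 16573.2 ≈ -13513 BTU/h.

-13513 BTU per hour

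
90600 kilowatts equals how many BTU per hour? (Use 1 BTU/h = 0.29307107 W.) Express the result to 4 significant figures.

3.091 × 10^8 BTU per hour

1 kilowatt = 3412.14 BTU per hour.
So 90600 × 3412.14 ≈ 3.091 × 10^8 BTU/h.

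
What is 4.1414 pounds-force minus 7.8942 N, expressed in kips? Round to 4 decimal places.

0.0024 kip

4.1414 lbf = 0.00414140 kip and 7.8942 N = 0.00177469 kip.
0.00414140 − 0.00177469 ≈ 0.0024 kip.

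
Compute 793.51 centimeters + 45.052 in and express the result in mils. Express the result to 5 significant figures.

357460 mil

793.51 cm = 312406 mil and 45.052 in = 45052.0 mil.
312406 + 45052.0 ≈ 357460 mil.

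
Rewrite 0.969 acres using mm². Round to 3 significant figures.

1 acre = 4.04686 × 10^9 square millimeters.
0.969 × 4.04686 × 10^9 ≈ 3.92 × 10^9 mm².

3.92 × 10^9 mm²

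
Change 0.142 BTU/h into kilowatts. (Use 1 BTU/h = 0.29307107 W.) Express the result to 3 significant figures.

4.16e-5 kilowatts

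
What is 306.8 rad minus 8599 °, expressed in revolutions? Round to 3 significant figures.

306.8 rad = 48.8287 rev and 8599 ° = 23.8861 rev.
48.8287 − 23.8861 ≈ 24.9 rev.

24.9 revolutions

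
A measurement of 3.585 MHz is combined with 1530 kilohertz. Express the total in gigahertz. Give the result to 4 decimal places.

3.585 MHz = 0.00358500 GHz and 1530 kHz = 0.00153000 GHz.
0.00358500 + 0.00153000 ≈ 0.0051 GHz.

0.0051 GHz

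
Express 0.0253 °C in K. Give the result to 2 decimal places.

273.18 K

K = °C + 273.15.
Applying the formula gives 273.18 K.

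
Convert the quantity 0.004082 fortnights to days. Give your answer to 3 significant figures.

1 fortnight = 14.0000 d.
Thus 0.004082 × 14.0000 ≈ 0.0571 d.

0.0571 d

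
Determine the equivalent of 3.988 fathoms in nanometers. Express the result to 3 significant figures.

7.29e+9 nm

1 fathom = 1.82880e+9 nm.
3.988 × 1.82880e+9 ≈ 7.29e+9 nm.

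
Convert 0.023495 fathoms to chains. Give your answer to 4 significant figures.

0.002136 chain

1 fathom = 0.0909091 chain.
Then 0.023495 × 0.0909091 ≈ 0.002136 chain.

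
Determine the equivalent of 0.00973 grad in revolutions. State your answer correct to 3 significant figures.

1 grad = 0.00250000 rev.
So 0.00973 × 0.00250000 ≈ 2.43e-5 rev.

2.43e-5 rev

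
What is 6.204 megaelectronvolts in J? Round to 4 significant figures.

9.940 × 10^-13 J

1 MeV = 1.60218 × 10^-13 J.
6.204 × 1.60218 × 10^-13 ≈ 9.940 × 10^-13 J.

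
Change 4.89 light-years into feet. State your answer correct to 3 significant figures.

1 ly = 3.10391e+16 ft.
4.89 × 3.10391e+16 ≈ 1.52e+17 ft.

1.52e+17 ft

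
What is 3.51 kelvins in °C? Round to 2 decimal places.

K = °C + 273.15.
Applying the formula gives -269.64 °C.

-269.64 degrees Celsius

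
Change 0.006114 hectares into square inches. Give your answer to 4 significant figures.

1 ha = 1.55000e+7 square inches.
Thus 0.006114 × 1.55000e+7 ≈ 94770 in².

94770 square inches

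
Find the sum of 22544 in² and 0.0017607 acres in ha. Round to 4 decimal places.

22544 in² = 0.00145445 ha and 0.0017607 acre = 0.000712530 ha.
0.00145445 + 0.000712530 ≈ 0.0022 ha.

0.0022 hectares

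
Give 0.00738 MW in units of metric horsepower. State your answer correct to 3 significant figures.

10.0 PS

1 megawatt = 1359.62 PS.
Then 0.00738 × 1359.62 ≈ 10.0 PS.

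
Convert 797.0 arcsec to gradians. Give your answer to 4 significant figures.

1 arcsecond = 0.000308642 gradians.
So 797.0 × 0.000308642 ≈ 0.2460 grad.

0.2460 gradians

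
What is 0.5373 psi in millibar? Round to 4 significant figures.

1 psi = 68.9476 mbar.
So 0.5373 × 68.9476 ≈ 37.05 mbar.

37.05 mbar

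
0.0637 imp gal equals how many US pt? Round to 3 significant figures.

1 imp gal = 9.60760 US pints.
0.0637 × 9.60760 ≈ 0.612 US pt.

0.612 US pt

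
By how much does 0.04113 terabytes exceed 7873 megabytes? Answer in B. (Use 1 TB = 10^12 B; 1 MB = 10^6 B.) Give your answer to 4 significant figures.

3.326 × 10^10 B

0.04113 TB = 4.11300 × 10^10 B and 7873 MB = 7.87300 × 10^9 B.
4.11300 × 10^10 − 7.87300 × 10^9 ≈ 3.326 × 10^10 B.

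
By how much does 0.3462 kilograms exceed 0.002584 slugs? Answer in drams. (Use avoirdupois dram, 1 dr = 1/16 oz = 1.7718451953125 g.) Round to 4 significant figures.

0.3462 kg = 195.390 dr and 0.002584 slug = 21.2833 dr.
195.390 − 21.2833 ≈ 174.1 dr.

174.1 drams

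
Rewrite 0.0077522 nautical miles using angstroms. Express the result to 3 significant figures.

1.44e+11 Å

1 nautical mile = 1.85200e+13 angstroms.
Thus 0.0077522 × 1.85200e+13 ≈ 1.44e+11 Å.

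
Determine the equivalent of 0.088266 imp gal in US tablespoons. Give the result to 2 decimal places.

1 imperial gallon = 307.443 US tablespoons.
Then 0.088266 × 307.443 ≈ 27.14 US tbsp.

27.14 US tablespoons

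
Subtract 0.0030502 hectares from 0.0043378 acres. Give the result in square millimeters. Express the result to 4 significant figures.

-1.295e+7 mm²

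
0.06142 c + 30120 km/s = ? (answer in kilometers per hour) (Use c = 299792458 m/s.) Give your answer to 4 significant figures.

0.06142 c = 6.62877e+7 km/h and 30120 km/s = 1.08432e+8 km/h.
6.62877e+7 + 1.08432e+8 ≈ 1.747e+8 km/h.

1.747e+8 kilometers per hour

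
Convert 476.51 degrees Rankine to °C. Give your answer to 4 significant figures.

-8.422 degrees Celsius

°R = (°C + 273.15) × 9/5.
Applying the formula gives -8.422 °C.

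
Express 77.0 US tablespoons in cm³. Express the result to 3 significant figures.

1140 cm³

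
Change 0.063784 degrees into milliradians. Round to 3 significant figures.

1 degree = 17.4533 milliradians.
So 0.063784 × 17.4533 ≈ 1.11 mrad.

1.11 mrad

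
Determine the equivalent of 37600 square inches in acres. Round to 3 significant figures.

1 in² = 1.59423e-7 acres.
Then 37600 × 1.59423e-7 ≈ 0.00599 acre.

0.00599 acre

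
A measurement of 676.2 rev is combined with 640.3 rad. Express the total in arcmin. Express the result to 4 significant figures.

1.681 × 10^7 arcminutes

676.2 rev = 1.46059 × 10^7 arcmin and 640.3 rad = 2.20119 × 10^6 arcmin.
1.46059 × 10^7 + 2.20119 × 10^6 ≈ 1.681 × 10^7 arcmin.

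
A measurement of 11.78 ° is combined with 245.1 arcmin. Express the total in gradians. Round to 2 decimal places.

17.63 gradians

11.78 ° = 13.0889 grad and 245.1 arcmin = 4.53889 grad.
13.0889 + 4.53889 ≈ 17.63 grad.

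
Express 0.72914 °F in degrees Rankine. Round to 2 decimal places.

460.40 degrees Rankine

°R = °F + 459.67.
Applying the formula gives 460.40 °R.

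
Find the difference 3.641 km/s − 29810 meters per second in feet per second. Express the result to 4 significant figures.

-85860 feet per second

3.641 km/s = 11945.5 ft/s and 29810 m/s = 97801.8 ft/s.
11945.5 − 97801.8 ≈ -85860 ft/s.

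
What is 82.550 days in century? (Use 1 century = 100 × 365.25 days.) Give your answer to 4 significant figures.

0.002260 centuries

1 d = 2.73785 × 10^-5 centuries.
So 82.550 × 2.73785 × 10^-5 ≈ 0.002260 century.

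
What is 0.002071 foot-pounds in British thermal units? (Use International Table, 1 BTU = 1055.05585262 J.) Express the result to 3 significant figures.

2.66 × 10^-6 BTU

1 ft·lbf = 0.00128507 BTU.
Then 0.002071 × 0.00128507 ≈ 2.66 × 10^-6 BTU.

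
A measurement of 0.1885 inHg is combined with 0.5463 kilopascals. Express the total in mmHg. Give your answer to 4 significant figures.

0.1885 inHg = 4.78790 mmHg and 0.5463 kPa = 4.09759 mmHg.
4.78790 + 4.09759 ≈ 8.885 mmHg.

8.885 mmHg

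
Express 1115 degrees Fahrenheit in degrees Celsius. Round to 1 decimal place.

°F = °C × 9/5 + 32.
Applying the formula gives 601.7 °C.

601.7 degrees Celsius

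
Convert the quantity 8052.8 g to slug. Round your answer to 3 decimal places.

0.552 slug

1 gram = 6.85218e-5 slug.
Thus 8052.8 × 6.85218e-5 ≈ 0.552 slug.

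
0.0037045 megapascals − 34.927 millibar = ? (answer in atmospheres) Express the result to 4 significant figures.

0.0037045 MPa = 0.0365606 atm and 34.927 mbar = 0.0344703 atm.
0.0365606 − 0.0344703 ≈ 0.002090 atm.

0.002090 atmospheres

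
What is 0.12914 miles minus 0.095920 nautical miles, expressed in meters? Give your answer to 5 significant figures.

0.12914 mi = 207.831 m and 0.095920 nmi = 177.644 m.
207.831 − 177.644 ≈ 30.187 m.

30.187 meters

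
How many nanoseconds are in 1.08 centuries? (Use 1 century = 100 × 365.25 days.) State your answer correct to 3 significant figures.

3.41 × 10^18 ns

1 century = 3.15576 × 10^18 nanoseconds.
1.08 × 3.15576 × 10^18 ≈ 3.41 × 10^18 ns.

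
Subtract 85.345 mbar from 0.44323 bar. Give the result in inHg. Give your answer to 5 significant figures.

10.568 inHg

0.44323 bar = 13.0886 inHg and 85.345 mbar = 2.52024 inHg.
13.0886 − 2.52024 ≈ 10.568 inHg.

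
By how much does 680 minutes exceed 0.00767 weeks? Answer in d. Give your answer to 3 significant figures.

0.419 days

680 min = 0.472222 d and 0.00767 wk = 0.0536900 d.
0.472222 − 0.0536900 ≈ 0.419 d.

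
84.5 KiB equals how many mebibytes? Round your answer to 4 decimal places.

1 kibibyte = 0.0009765625 MiB.
So 84.5 × 0.0009765625 ≈ 0.0825 MiB.

0.0825 MiB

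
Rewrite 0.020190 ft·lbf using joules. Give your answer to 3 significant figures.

1 ft·lbf = 1.35582 J.
0.020190 × 1.35582 ≈ 0.0274 J.

0.0274 joules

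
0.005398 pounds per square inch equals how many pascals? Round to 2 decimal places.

37.22 pascals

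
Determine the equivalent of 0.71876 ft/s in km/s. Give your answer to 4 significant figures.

1 foot per second = 0.000304800 km/s.
Thus 0.71876 × 0.000304800 ≈ 0.0002191 km/s.

0.0002191 kilometers per second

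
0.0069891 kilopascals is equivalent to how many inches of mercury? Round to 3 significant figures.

1 kilopascal = 0.295300 inHg.
Thus 0.0069891 × 0.295300 ≈ 0.00206 inHg.

0.00206 inHg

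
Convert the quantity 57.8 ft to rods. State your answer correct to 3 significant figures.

3.50 rod

1 ft = 0.0606061 rod.
Then 57.8 × 0.0606061 ≈ 3.50 rod.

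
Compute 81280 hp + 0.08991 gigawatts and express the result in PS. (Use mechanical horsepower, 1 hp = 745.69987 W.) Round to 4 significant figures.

81280 hp = 82407.3 PS and 0.08991 GW = 122244 PS.
82407.3 + 122244 ≈ 204700 PS.

204700 PS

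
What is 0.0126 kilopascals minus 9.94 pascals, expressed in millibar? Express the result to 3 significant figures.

0.0266 mbar

0.0126 kPa = 0.126000 mbar and 9.94 Pa = 0.0994000 mbar.
0.126000 − 0.0994000 ≈ 0.0266 mbar.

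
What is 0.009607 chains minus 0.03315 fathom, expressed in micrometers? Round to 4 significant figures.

0.009607 chain = 193262 μm and 0.03315 fathom = 60624.7 μm.
193262 − 60624.7 ≈ 132600 μm.

132600 μm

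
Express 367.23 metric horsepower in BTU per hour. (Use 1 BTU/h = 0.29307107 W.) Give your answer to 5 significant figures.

921610 BTU/h

1 PS = 2509.63 BTU/h.
Thus 367.23 × 2509.63 ≈ 921610 BTU/h.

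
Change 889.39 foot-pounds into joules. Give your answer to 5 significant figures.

1205.9 joules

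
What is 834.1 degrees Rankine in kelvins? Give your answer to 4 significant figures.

463.4 kelvins

°R = K × 9/5.
Applying the formula gives 463.4 K.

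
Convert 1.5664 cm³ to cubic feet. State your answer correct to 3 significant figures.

5.53 × 10^-5 ft³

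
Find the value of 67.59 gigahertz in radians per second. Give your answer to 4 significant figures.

1 gigahertz = 6.28319e+9 radians per second.
Thus 67.59 × 6.28319e+9 ≈ 4.247e+11 rad/s.

4.247e+11 rad/s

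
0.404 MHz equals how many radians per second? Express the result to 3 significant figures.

1 MHz = 6.28319e+6 rad/s.
Then 0.404 × 6.28319e+6 ≈ 2.54e+6 rad/s.

2.54e+6 rad/s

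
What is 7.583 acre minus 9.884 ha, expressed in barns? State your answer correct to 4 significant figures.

-6.815 × 10^32 barn

7.583 acre = 3.06873 × 10^32 barn and 9.884 ha = 9.88400 × 10^32 barn.
3.06873 × 10^32 − 9.88400 × 10^32 ≈ -6.815 × 10^32 barn.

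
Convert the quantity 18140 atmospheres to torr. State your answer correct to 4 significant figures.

1 atmosphere = 760.000 torr.
Then 18140 × 760.000 ≈ 1.379e+7 torr.

1.379e+7 torr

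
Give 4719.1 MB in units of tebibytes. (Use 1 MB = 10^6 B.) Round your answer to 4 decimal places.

1 megabyte = 9.09495e-7 tebibytes.
Then 4719.1 × 9.09495e-7 ≈ 0.0043 TiB.

0.0043 TiB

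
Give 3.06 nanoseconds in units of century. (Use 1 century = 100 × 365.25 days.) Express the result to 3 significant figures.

9.70e-19 centuries

1 nanosecond = 3.16881e-19 century.
So 3.06 × 3.16881e-19 ≈ 9.70e-19 century.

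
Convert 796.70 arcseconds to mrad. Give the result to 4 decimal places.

3.8625 milliradians

1 arcsecond = 0.00484814 mrad.
So 796.70 × 0.00484814 ≈ 3.8625 mrad.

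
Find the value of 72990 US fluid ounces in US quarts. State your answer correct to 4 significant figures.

1 US fl oz = 0.0312500 US qt.
Thus 72990 × 0.0312500 ≈ 2281 US qt.

2281 US quarts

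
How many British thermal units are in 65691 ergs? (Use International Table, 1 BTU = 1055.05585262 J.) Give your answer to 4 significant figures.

6.226e-6 BTU

1 erg = 9.47817e-11 BTU.
65691 × 9.47817e-11 ≈ 6.226e-6 BTU.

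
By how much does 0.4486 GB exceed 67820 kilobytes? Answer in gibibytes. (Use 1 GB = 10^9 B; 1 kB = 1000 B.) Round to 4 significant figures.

0.4486 GB = 0.417791 GiB and 67820 kB = 0.0631623 GiB.
0.417791 − 0.0631623 ≈ 0.3546 GiB.

0.3546 GiB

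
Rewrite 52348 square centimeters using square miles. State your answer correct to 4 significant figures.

2.021e-6 mi²

1 square centimeter = 3.86102e-11 mi².
Then 52348 × 3.86102e-11 ≈ 2.021e-6 mi².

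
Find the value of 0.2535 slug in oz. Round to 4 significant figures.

130.5 ounces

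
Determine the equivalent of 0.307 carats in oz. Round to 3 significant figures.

0.00217 oz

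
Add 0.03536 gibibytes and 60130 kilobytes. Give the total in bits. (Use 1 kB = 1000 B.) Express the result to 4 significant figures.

7.848 × 10^8 bits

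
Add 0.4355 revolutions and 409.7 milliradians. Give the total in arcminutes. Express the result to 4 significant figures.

10820 arcmin

0.4355 rev = 9406.80 arcmin and 409.7 mrad = 1408.44 arcmin.
9406.80 + 1408.44 ≈ 10820 arcmin.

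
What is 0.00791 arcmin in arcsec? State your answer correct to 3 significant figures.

1 arcmin = 60.0000 arcseconds.
0.00791 × 60.0000 ≈ 0.475 arcsec.

0.475 arcseconds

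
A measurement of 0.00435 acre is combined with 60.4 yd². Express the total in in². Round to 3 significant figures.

0.00435 acre = 27286.0 in² and 60.4 yd² = 78278.4 in².
27286.0 + 78278.4 ≈ 106000 in².

106000 square inches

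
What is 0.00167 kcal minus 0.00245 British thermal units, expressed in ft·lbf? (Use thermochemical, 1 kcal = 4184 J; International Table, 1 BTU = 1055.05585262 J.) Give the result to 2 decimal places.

3.25 foot-pounds

0.00167 kcal = 5.15355 ft·lbf and 0.00245 BTU = 1.90651 ft·lbf.
5.15355 − 1.90651 ≈ 3.25 ft·lbf.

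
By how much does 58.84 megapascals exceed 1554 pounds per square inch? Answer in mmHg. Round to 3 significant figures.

361000 mmHg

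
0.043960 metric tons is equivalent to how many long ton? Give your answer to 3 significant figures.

1 metric ton = 0.984207 long tons.
Thus 0.043960 × 0.984207 ≈ 0.0433 long ton.

0.0433 long tons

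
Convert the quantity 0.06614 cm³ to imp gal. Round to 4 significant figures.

1 cubic centimeter = 0.000219969 imperial gallons.
Then 0.06614 × 0.000219969 ≈ 1.455e-5 imp gal.

1.455e-5 imperial gallons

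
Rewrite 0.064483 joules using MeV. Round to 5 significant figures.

4.0247 × 10^11 megaelectronvolts

1 joule = 6.24151 × 10^12 MeV.
Thus 0.064483 × 6.24151 × 10^12 ≈ 4.0247 × 10^11 MeV.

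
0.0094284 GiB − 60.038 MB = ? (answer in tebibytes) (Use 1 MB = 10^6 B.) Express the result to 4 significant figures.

-4.540 × 10^-5 tebibytes

0.0094284 GiB = 9.20742 × 10^-6 TiB and 60.038 MB = 5.46042 × 10^-5 TiB.
9.20742 × 10^-6 − 5.46042 × 10^-5 ≈ -4.540 × 10^-5 TiB.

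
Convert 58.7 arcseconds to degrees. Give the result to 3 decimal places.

0.016 °

1 arcsecond = 0.000277778 degrees.
Thus 58.7 × 0.000277778 ≈ 0.016 °.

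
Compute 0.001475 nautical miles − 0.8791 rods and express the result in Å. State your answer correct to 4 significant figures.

0.001475 nmi = 2.73170e+10 Å and 0.8791 rod = 4.42117e+10 Å.
2.73170e+10 − 4.42117e+10 ≈ -1.689e+10 Å.

-1.689e+10 Å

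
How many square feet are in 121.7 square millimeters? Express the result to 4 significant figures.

1 mm² = 1.07639 × 10^-5 ft².
Then 121.7 × 1.07639 × 10^-5 ≈ 0.001310 ft².

0.001310 ft²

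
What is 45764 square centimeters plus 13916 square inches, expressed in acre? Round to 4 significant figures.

45764 cm² = 0.00113085 acre and 13916 in² = 0.00221852 acre.
0.00113085 + 0.00221852 ≈ 0.003349 acre.

0.003349 acres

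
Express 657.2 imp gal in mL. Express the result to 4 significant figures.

1 imperial gallon = 4546.09 mL.
Then 657.2 × 4546.09 ≈ 2.988e+6 mL.

2.988e+6 mL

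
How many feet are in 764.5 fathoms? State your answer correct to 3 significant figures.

4590 feet

1 fathom = 6.00000 feet.
Thus 764.5 × 6.00000 ≈ 4590 ft.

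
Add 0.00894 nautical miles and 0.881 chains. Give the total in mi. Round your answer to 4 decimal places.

0.00894 nmi = 0.0102880 mi and 0.881 chain = 0.0110125 mi.
0.0102880 + 0.0110125 ≈ 0.0213 mi.

0.0213 miles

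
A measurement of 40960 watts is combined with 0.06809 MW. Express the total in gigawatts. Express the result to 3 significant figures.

0.000109 GW

40960 W = 4.09600e-5 GW and 0.06809 MW = 6.80900e-5 GW.
4.09600e-5 + 6.80900e-5 ≈ 0.000109 GW.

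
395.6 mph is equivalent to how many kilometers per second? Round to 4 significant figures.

0.1768 km/s

1 mile per hour = 0.000447040 kilometers per second.
So 395.6 × 0.000447040 ≈ 0.1768 km/s.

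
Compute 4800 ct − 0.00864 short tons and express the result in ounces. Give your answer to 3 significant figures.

-243 ounces

4800 ct = 33.8630 oz and 0.00864 short ton = 276.480 oz.
33.8630 − 276.480 ≈ -243 oz.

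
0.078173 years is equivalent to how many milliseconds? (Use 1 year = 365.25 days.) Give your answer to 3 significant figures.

1 yr = 3.15576 × 10^10 milliseconds.
So 0.078173 × 3.15576 × 10^10 ≈ 2.47 × 10^9 ms.

2.47 × 10^9 ms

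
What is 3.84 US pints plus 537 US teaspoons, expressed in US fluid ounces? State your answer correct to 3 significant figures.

151 US fl oz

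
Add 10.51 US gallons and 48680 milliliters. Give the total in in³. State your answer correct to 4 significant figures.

10.51 US gal = 2427.81 in³ and 48680 mL = 2970.64 in³.
2427.81 + 2970.64 ≈ 5398 in³.

5398 in³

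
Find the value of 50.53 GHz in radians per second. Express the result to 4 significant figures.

1 GHz = 6.28319e+9 rad/s.
Then 50.53 × 6.28319e+9 ≈ 3.175e+11 rad/s.

3.175e+11 radians per second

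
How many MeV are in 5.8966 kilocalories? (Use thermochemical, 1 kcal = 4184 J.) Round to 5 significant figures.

1.5399 × 10^17 megaelectronvolts

1 kcal = 2.61145 × 10^16 MeV.
Then 5.8966 × 2.61145 × 10^16 ≈ 1.5399 × 10^17 MeV.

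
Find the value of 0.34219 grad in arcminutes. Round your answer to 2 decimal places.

18.48 arcminutes

1 grad = 54.0000 arcminutes.
Thus 0.34219 × 54.0000 ≈ 18.48 arcmin.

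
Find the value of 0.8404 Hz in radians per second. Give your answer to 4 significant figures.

5.280 rad/s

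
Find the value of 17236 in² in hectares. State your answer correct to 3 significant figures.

0.00111 ha

1 in² = 6.45160e-8 ha.
17236 × 6.45160e-8 ≈ 0.00111 ha.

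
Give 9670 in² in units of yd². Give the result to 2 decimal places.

7.46 yd²

1 square inch = 0.000771605 square yards.
Then 9670 × 0.000771605 ≈ 7.46 yd².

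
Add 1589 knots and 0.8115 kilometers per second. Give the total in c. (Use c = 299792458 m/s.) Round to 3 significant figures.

1589 kn = 2.72673e-6 c and 0.8115 km/s = 2.70687e-6 c.
2.72673e-6 + 2.70687e-6 ≈ 5.43e-6 c.

5.43e-6 c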